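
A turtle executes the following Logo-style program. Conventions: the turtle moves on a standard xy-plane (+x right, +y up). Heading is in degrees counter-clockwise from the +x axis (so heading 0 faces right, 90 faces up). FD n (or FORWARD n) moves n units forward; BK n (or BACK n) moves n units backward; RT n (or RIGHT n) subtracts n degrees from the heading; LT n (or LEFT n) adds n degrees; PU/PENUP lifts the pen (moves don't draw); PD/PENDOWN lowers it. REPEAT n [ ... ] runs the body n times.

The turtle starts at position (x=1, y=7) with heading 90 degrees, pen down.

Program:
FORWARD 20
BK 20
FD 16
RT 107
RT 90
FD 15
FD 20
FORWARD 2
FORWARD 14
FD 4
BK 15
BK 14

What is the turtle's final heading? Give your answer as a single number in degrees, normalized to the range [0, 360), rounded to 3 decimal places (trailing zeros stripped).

Executing turtle program step by step:
Start: pos=(1,7), heading=90, pen down
FD 20: (1,7) -> (1,27) [heading=90, draw]
BK 20: (1,27) -> (1,7) [heading=90, draw]
FD 16: (1,7) -> (1,23) [heading=90, draw]
RT 107: heading 90 -> 343
RT 90: heading 343 -> 253
FD 15: (1,23) -> (-3.386,8.655) [heading=253, draw]
FD 20: (-3.386,8.655) -> (-9.233,-10.471) [heading=253, draw]
FD 2: (-9.233,-10.471) -> (-9.818,-12.383) [heading=253, draw]
FD 14: (-9.818,-12.383) -> (-13.911,-25.772) [heading=253, draw]
FD 4: (-13.911,-25.772) -> (-15.08,-29.597) [heading=253, draw]
BK 15: (-15.08,-29.597) -> (-10.695,-15.252) [heading=253, draw]
BK 14: (-10.695,-15.252) -> (-6.602,-1.864) [heading=253, draw]
Final: pos=(-6.602,-1.864), heading=253, 10 segment(s) drawn

Answer: 253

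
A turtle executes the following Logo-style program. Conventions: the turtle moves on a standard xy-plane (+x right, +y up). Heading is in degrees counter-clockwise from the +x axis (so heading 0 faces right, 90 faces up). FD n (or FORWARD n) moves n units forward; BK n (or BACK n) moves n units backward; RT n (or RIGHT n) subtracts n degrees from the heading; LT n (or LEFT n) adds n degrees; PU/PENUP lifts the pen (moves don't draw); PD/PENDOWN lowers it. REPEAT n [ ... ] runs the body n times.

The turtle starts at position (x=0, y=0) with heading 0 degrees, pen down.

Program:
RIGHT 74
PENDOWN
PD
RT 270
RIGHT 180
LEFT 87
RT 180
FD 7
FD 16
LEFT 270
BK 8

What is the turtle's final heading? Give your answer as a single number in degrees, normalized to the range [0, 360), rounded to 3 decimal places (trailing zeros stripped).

Answer: 13

Derivation:
Executing turtle program step by step:
Start: pos=(0,0), heading=0, pen down
RT 74: heading 0 -> 286
PD: pen down
PD: pen down
RT 270: heading 286 -> 16
RT 180: heading 16 -> 196
LT 87: heading 196 -> 283
RT 180: heading 283 -> 103
FD 7: (0,0) -> (-1.575,6.821) [heading=103, draw]
FD 16: (-1.575,6.821) -> (-5.174,22.411) [heading=103, draw]
LT 270: heading 103 -> 13
BK 8: (-5.174,22.411) -> (-12.969,20.611) [heading=13, draw]
Final: pos=(-12.969,20.611), heading=13, 3 segment(s) drawn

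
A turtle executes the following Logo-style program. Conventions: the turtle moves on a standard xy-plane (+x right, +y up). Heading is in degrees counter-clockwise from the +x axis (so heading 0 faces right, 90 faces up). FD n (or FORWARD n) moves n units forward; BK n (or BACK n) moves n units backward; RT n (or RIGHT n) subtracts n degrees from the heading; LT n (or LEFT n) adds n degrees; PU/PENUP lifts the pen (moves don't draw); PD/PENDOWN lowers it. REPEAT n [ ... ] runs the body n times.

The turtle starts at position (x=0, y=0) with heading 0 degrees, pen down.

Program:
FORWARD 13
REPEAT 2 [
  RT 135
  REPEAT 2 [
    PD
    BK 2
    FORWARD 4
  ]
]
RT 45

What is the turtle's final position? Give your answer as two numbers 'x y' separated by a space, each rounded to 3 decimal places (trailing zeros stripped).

Answer: 10.172 1.172

Derivation:
Executing turtle program step by step:
Start: pos=(0,0), heading=0, pen down
FD 13: (0,0) -> (13,0) [heading=0, draw]
REPEAT 2 [
  -- iteration 1/2 --
  RT 135: heading 0 -> 225
  REPEAT 2 [
    -- iteration 1/2 --
    PD: pen down
    BK 2: (13,0) -> (14.414,1.414) [heading=225, draw]
    FD 4: (14.414,1.414) -> (11.586,-1.414) [heading=225, draw]
    -- iteration 2/2 --
    PD: pen down
    BK 2: (11.586,-1.414) -> (13,0) [heading=225, draw]
    FD 4: (13,0) -> (10.172,-2.828) [heading=225, draw]
  ]
  -- iteration 2/2 --
  RT 135: heading 225 -> 90
  REPEAT 2 [
    -- iteration 1/2 --
    PD: pen down
    BK 2: (10.172,-2.828) -> (10.172,-4.828) [heading=90, draw]
    FD 4: (10.172,-4.828) -> (10.172,-0.828) [heading=90, draw]
    -- iteration 2/2 --
    PD: pen down
    BK 2: (10.172,-0.828) -> (10.172,-2.828) [heading=90, draw]
    FD 4: (10.172,-2.828) -> (10.172,1.172) [heading=90, draw]
  ]
]
RT 45: heading 90 -> 45
Final: pos=(10.172,1.172), heading=45, 9 segment(s) drawn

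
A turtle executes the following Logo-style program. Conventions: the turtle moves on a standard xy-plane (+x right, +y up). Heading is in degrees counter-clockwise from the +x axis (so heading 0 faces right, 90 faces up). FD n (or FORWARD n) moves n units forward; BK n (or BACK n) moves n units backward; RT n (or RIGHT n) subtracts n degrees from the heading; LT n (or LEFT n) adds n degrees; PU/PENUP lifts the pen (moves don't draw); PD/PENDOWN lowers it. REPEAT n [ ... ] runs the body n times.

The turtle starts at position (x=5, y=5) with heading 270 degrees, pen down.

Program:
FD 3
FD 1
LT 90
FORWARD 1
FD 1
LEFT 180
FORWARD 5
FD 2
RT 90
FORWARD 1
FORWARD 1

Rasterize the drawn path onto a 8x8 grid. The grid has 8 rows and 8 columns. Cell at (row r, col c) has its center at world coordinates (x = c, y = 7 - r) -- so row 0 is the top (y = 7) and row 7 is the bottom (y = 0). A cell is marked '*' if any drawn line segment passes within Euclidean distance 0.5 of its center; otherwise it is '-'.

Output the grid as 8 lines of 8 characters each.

Segment 0: (5,5) -> (5,2)
Segment 1: (5,2) -> (5,1)
Segment 2: (5,1) -> (6,1)
Segment 3: (6,1) -> (7,1)
Segment 4: (7,1) -> (2,1)
Segment 5: (2,1) -> (-0,1)
Segment 6: (-0,1) -> (-0,2)
Segment 7: (-0,2) -> (-0,3)

Answer: --------
--------
-----*--
-----*--
*----*--
*----*--
********
--------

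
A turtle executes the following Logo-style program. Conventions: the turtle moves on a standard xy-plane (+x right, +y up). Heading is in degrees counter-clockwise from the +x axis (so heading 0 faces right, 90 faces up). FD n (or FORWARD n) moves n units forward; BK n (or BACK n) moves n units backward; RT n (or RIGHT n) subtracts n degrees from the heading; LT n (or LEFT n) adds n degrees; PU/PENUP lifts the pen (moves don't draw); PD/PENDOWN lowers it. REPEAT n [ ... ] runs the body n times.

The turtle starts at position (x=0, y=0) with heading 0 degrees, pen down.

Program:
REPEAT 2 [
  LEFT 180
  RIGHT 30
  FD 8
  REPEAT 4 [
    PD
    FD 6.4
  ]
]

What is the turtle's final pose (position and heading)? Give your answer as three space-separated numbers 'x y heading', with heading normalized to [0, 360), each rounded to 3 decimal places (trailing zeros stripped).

Executing turtle program step by step:
Start: pos=(0,0), heading=0, pen down
REPEAT 2 [
  -- iteration 1/2 --
  LT 180: heading 0 -> 180
  RT 30: heading 180 -> 150
  FD 8: (0,0) -> (-6.928,4) [heading=150, draw]
  REPEAT 4 [
    -- iteration 1/4 --
    PD: pen down
    FD 6.4: (-6.928,4) -> (-12.471,7.2) [heading=150, draw]
    -- iteration 2/4 --
    PD: pen down
    FD 6.4: (-12.471,7.2) -> (-18.013,10.4) [heading=150, draw]
    -- iteration 3/4 --
    PD: pen down
    FD 6.4: (-18.013,10.4) -> (-23.556,13.6) [heading=150, draw]
    -- iteration 4/4 --
    PD: pen down
    FD 6.4: (-23.556,13.6) -> (-29.098,16.8) [heading=150, draw]
  ]
  -- iteration 2/2 --
  LT 180: heading 150 -> 330
  RT 30: heading 330 -> 300
  FD 8: (-29.098,16.8) -> (-25.098,9.872) [heading=300, draw]
  REPEAT 4 [
    -- iteration 1/4 --
    PD: pen down
    FD 6.4: (-25.098,9.872) -> (-21.898,4.329) [heading=300, draw]
    -- iteration 2/4 --
    PD: pen down
    FD 6.4: (-21.898,4.329) -> (-18.698,-1.213) [heading=300, draw]
    -- iteration 3/4 --
    PD: pen down
    FD 6.4: (-18.698,-1.213) -> (-15.498,-6.756) [heading=300, draw]
    -- iteration 4/4 --
    PD: pen down
    FD 6.4: (-15.498,-6.756) -> (-12.298,-12.298) [heading=300, draw]
  ]
]
Final: pos=(-12.298,-12.298), heading=300, 10 segment(s) drawn

Answer: -12.298 -12.298 300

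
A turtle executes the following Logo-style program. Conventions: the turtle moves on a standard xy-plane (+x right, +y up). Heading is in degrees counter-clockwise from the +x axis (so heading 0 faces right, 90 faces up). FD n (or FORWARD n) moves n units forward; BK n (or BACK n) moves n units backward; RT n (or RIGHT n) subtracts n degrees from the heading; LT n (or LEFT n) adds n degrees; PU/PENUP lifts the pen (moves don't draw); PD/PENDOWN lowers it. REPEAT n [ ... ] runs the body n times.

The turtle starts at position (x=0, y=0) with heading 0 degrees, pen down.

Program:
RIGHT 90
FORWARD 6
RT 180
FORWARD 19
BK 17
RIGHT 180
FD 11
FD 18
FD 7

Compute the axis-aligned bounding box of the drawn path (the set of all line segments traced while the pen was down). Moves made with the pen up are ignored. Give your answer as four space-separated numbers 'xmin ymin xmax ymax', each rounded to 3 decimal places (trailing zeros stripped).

Answer: 0 -40 0 13

Derivation:
Executing turtle program step by step:
Start: pos=(0,0), heading=0, pen down
RT 90: heading 0 -> 270
FD 6: (0,0) -> (0,-6) [heading=270, draw]
RT 180: heading 270 -> 90
FD 19: (0,-6) -> (0,13) [heading=90, draw]
BK 17: (0,13) -> (0,-4) [heading=90, draw]
RT 180: heading 90 -> 270
FD 11: (0,-4) -> (0,-15) [heading=270, draw]
FD 18: (0,-15) -> (0,-33) [heading=270, draw]
FD 7: (0,-33) -> (0,-40) [heading=270, draw]
Final: pos=(0,-40), heading=270, 6 segment(s) drawn

Segment endpoints: x in {0, 0, 0, 0, 0, 0}, y in {-40, -33, -15, -6, -4, 0, 13}
xmin=0, ymin=-40, xmax=0, ymax=13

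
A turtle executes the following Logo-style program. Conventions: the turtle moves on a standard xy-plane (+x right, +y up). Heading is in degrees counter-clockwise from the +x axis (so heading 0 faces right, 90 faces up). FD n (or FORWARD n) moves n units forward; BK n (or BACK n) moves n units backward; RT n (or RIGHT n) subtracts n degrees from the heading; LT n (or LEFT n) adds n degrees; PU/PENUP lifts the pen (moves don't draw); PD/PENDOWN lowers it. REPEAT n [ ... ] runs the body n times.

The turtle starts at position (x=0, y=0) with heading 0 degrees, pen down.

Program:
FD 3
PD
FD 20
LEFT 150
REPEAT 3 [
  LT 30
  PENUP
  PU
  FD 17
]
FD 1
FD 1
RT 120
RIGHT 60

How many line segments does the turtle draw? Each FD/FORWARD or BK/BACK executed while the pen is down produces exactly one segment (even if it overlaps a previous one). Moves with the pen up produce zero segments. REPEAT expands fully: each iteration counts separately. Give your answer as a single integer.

Executing turtle program step by step:
Start: pos=(0,0), heading=0, pen down
FD 3: (0,0) -> (3,0) [heading=0, draw]
PD: pen down
FD 20: (3,0) -> (23,0) [heading=0, draw]
LT 150: heading 0 -> 150
REPEAT 3 [
  -- iteration 1/3 --
  LT 30: heading 150 -> 180
  PU: pen up
  PU: pen up
  FD 17: (23,0) -> (6,0) [heading=180, move]
  -- iteration 2/3 --
  LT 30: heading 180 -> 210
  PU: pen up
  PU: pen up
  FD 17: (6,0) -> (-8.722,-8.5) [heading=210, move]
  -- iteration 3/3 --
  LT 30: heading 210 -> 240
  PU: pen up
  PU: pen up
  FD 17: (-8.722,-8.5) -> (-17.222,-23.222) [heading=240, move]
]
FD 1: (-17.222,-23.222) -> (-17.722,-24.088) [heading=240, move]
FD 1: (-17.722,-24.088) -> (-18.222,-24.954) [heading=240, move]
RT 120: heading 240 -> 120
RT 60: heading 120 -> 60
Final: pos=(-18.222,-24.954), heading=60, 2 segment(s) drawn
Segments drawn: 2

Answer: 2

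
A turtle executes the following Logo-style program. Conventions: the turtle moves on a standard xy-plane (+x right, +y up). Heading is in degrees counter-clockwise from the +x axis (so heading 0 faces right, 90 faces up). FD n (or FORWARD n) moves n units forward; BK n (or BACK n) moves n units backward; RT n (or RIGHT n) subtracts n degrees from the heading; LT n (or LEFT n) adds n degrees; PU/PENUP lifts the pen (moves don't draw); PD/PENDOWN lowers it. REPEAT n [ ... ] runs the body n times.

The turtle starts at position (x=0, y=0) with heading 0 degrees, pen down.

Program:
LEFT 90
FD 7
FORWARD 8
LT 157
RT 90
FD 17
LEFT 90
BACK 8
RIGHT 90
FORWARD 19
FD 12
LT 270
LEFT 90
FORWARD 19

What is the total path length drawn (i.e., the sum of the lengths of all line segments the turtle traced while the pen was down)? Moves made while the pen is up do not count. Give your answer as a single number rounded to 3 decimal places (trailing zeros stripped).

Answer: 90

Derivation:
Executing turtle program step by step:
Start: pos=(0,0), heading=0, pen down
LT 90: heading 0 -> 90
FD 7: (0,0) -> (0,7) [heading=90, draw]
FD 8: (0,7) -> (0,15) [heading=90, draw]
LT 157: heading 90 -> 247
RT 90: heading 247 -> 157
FD 17: (0,15) -> (-15.649,21.642) [heading=157, draw]
LT 90: heading 157 -> 247
BK 8: (-15.649,21.642) -> (-12.523,29.006) [heading=247, draw]
RT 90: heading 247 -> 157
FD 19: (-12.523,29.006) -> (-30.012,36.43) [heading=157, draw]
FD 12: (-30.012,36.43) -> (-41.058,41.119) [heading=157, draw]
LT 270: heading 157 -> 67
LT 90: heading 67 -> 157
FD 19: (-41.058,41.119) -> (-58.548,48.543) [heading=157, draw]
Final: pos=(-58.548,48.543), heading=157, 7 segment(s) drawn

Segment lengths:
  seg 1: (0,0) -> (0,7), length = 7
  seg 2: (0,7) -> (0,15), length = 8
  seg 3: (0,15) -> (-15.649,21.642), length = 17
  seg 4: (-15.649,21.642) -> (-12.523,29.006), length = 8
  seg 5: (-12.523,29.006) -> (-30.012,36.43), length = 19
  seg 6: (-30.012,36.43) -> (-41.058,41.119), length = 12
  seg 7: (-41.058,41.119) -> (-58.548,48.543), length = 19
Total = 90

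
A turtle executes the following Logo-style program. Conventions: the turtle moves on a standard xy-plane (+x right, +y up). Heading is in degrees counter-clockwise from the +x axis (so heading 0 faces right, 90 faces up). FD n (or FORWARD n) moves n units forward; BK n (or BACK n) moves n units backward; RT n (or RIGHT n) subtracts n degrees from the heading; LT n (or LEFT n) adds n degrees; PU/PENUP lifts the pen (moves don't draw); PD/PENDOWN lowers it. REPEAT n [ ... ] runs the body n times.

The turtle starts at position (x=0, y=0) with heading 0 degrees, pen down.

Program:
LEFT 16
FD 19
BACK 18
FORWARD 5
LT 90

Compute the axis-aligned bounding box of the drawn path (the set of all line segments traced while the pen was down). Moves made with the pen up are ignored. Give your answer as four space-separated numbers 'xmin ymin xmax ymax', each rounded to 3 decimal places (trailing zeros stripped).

Executing turtle program step by step:
Start: pos=(0,0), heading=0, pen down
LT 16: heading 0 -> 16
FD 19: (0,0) -> (18.264,5.237) [heading=16, draw]
BK 18: (18.264,5.237) -> (0.961,0.276) [heading=16, draw]
FD 5: (0.961,0.276) -> (5.768,1.654) [heading=16, draw]
LT 90: heading 16 -> 106
Final: pos=(5.768,1.654), heading=106, 3 segment(s) drawn

Segment endpoints: x in {0, 0.961, 5.768, 18.264}, y in {0, 0.276, 1.654, 5.237}
xmin=0, ymin=0, xmax=18.264, ymax=5.237

Answer: 0 0 18.264 5.237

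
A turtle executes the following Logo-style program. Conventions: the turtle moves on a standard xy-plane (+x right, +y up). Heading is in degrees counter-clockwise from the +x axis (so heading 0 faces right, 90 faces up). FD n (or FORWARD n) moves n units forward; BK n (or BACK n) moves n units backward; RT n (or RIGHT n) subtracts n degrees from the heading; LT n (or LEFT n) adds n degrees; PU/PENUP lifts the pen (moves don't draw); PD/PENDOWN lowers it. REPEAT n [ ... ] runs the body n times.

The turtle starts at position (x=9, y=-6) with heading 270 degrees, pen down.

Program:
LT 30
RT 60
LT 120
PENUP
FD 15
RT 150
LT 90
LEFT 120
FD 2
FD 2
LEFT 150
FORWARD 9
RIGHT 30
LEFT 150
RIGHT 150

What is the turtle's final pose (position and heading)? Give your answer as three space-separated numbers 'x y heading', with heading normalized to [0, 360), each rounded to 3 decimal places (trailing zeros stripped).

Executing turtle program step by step:
Start: pos=(9,-6), heading=270, pen down
LT 30: heading 270 -> 300
RT 60: heading 300 -> 240
LT 120: heading 240 -> 0
PU: pen up
FD 15: (9,-6) -> (24,-6) [heading=0, move]
RT 150: heading 0 -> 210
LT 90: heading 210 -> 300
LT 120: heading 300 -> 60
FD 2: (24,-6) -> (25,-4.268) [heading=60, move]
FD 2: (25,-4.268) -> (26,-2.536) [heading=60, move]
LT 150: heading 60 -> 210
FD 9: (26,-2.536) -> (18.206,-7.036) [heading=210, move]
RT 30: heading 210 -> 180
LT 150: heading 180 -> 330
RT 150: heading 330 -> 180
Final: pos=(18.206,-7.036), heading=180, 0 segment(s) drawn

Answer: 18.206 -7.036 180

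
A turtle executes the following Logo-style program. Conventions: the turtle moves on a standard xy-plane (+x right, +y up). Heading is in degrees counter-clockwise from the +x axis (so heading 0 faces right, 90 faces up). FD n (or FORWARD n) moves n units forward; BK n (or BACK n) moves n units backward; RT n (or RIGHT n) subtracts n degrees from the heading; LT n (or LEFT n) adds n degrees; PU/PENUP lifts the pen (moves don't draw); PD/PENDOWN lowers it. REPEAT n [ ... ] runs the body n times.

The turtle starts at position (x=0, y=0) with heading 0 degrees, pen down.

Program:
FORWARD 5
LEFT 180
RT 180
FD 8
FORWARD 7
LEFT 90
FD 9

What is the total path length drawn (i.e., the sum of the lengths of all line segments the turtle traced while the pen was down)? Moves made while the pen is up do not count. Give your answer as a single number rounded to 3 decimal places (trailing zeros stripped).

Answer: 29

Derivation:
Executing turtle program step by step:
Start: pos=(0,0), heading=0, pen down
FD 5: (0,0) -> (5,0) [heading=0, draw]
LT 180: heading 0 -> 180
RT 180: heading 180 -> 0
FD 8: (5,0) -> (13,0) [heading=0, draw]
FD 7: (13,0) -> (20,0) [heading=0, draw]
LT 90: heading 0 -> 90
FD 9: (20,0) -> (20,9) [heading=90, draw]
Final: pos=(20,9), heading=90, 4 segment(s) drawn

Segment lengths:
  seg 1: (0,0) -> (5,0), length = 5
  seg 2: (5,0) -> (13,0), length = 8
  seg 3: (13,0) -> (20,0), length = 7
  seg 4: (20,0) -> (20,9), length = 9
Total = 29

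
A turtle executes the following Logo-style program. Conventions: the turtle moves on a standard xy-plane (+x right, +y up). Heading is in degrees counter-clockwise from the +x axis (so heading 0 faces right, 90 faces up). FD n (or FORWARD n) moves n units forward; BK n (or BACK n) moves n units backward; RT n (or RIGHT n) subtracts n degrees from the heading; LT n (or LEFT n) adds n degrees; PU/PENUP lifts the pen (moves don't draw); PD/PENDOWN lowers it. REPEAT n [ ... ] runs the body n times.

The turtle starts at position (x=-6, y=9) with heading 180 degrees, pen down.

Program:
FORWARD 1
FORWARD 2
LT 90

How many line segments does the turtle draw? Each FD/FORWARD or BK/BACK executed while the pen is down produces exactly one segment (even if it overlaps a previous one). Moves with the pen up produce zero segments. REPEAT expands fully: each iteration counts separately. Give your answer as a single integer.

Answer: 2

Derivation:
Executing turtle program step by step:
Start: pos=(-6,9), heading=180, pen down
FD 1: (-6,9) -> (-7,9) [heading=180, draw]
FD 2: (-7,9) -> (-9,9) [heading=180, draw]
LT 90: heading 180 -> 270
Final: pos=(-9,9), heading=270, 2 segment(s) drawn
Segments drawn: 2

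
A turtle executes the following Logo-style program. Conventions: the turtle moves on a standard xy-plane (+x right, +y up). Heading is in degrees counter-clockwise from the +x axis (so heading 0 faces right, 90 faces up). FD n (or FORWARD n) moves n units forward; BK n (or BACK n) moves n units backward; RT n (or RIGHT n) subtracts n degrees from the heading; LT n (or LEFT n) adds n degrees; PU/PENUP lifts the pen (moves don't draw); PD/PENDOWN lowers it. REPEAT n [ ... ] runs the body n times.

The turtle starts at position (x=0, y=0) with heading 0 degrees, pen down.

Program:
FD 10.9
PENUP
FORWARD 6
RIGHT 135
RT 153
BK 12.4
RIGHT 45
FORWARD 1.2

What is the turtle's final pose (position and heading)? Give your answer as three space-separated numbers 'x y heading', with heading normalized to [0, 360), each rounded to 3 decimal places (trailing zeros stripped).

Executing turtle program step by step:
Start: pos=(0,0), heading=0, pen down
FD 10.9: (0,0) -> (10.9,0) [heading=0, draw]
PU: pen up
FD 6: (10.9,0) -> (16.9,0) [heading=0, move]
RT 135: heading 0 -> 225
RT 153: heading 225 -> 72
BK 12.4: (16.9,0) -> (13.068,-11.793) [heading=72, move]
RT 45: heading 72 -> 27
FD 1.2: (13.068,-11.793) -> (14.137,-11.248) [heading=27, move]
Final: pos=(14.137,-11.248), heading=27, 1 segment(s) drawn

Answer: 14.137 -11.248 27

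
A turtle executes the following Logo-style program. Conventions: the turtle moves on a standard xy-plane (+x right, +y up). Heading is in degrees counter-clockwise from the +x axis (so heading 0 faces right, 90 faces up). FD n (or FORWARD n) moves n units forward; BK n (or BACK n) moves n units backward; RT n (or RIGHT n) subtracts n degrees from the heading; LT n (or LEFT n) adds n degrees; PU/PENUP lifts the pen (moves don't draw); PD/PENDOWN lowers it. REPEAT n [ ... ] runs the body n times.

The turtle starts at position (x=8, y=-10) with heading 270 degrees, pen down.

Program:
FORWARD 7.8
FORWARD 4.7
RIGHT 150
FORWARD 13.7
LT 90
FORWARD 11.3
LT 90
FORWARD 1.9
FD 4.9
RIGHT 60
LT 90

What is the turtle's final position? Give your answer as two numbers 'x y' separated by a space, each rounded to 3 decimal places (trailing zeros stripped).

Answer: -5.236 -22.174

Derivation:
Executing turtle program step by step:
Start: pos=(8,-10), heading=270, pen down
FD 7.8: (8,-10) -> (8,-17.8) [heading=270, draw]
FD 4.7: (8,-17.8) -> (8,-22.5) [heading=270, draw]
RT 150: heading 270 -> 120
FD 13.7: (8,-22.5) -> (1.15,-10.635) [heading=120, draw]
LT 90: heading 120 -> 210
FD 11.3: (1.15,-10.635) -> (-8.636,-16.285) [heading=210, draw]
LT 90: heading 210 -> 300
FD 1.9: (-8.636,-16.285) -> (-7.686,-17.931) [heading=300, draw]
FD 4.9: (-7.686,-17.931) -> (-5.236,-22.174) [heading=300, draw]
RT 60: heading 300 -> 240
LT 90: heading 240 -> 330
Final: pos=(-5.236,-22.174), heading=330, 6 segment(s) drawn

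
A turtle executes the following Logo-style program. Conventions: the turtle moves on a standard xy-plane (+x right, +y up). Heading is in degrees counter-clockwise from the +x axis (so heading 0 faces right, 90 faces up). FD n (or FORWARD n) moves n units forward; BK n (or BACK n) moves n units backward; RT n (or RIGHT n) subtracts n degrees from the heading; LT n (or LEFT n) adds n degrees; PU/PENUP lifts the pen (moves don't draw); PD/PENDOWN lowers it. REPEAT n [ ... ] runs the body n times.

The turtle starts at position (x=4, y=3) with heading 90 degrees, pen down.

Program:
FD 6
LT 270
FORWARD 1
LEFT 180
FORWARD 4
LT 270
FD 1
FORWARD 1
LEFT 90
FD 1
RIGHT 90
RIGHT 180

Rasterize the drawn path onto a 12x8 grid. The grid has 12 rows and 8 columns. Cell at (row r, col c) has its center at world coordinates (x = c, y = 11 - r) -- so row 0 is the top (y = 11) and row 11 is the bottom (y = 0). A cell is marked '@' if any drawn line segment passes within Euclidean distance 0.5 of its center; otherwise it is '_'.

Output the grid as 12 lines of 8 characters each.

Answer: @@______
_@______
_@@@@@__
____@___
____@___
____@___
____@___
____@___
____@___
________
________
________

Derivation:
Segment 0: (4,3) -> (4,9)
Segment 1: (4,9) -> (5,9)
Segment 2: (5,9) -> (1,9)
Segment 3: (1,9) -> (1,10)
Segment 4: (1,10) -> (1,11)
Segment 5: (1,11) -> (0,11)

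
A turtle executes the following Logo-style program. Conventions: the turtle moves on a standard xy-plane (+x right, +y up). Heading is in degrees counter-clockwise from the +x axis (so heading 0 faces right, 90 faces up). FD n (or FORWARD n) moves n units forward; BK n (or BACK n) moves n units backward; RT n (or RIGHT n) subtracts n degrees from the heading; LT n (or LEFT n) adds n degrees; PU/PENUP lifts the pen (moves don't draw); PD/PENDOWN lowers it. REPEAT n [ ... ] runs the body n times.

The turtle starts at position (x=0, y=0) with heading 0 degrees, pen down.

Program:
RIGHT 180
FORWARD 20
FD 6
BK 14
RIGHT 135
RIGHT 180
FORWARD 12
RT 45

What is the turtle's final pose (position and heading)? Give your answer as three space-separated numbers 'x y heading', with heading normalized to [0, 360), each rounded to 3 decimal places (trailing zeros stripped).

Executing turtle program step by step:
Start: pos=(0,0), heading=0, pen down
RT 180: heading 0 -> 180
FD 20: (0,0) -> (-20,0) [heading=180, draw]
FD 6: (-20,0) -> (-26,0) [heading=180, draw]
BK 14: (-26,0) -> (-12,0) [heading=180, draw]
RT 135: heading 180 -> 45
RT 180: heading 45 -> 225
FD 12: (-12,0) -> (-20.485,-8.485) [heading=225, draw]
RT 45: heading 225 -> 180
Final: pos=(-20.485,-8.485), heading=180, 4 segment(s) drawn

Answer: -20.485 -8.485 180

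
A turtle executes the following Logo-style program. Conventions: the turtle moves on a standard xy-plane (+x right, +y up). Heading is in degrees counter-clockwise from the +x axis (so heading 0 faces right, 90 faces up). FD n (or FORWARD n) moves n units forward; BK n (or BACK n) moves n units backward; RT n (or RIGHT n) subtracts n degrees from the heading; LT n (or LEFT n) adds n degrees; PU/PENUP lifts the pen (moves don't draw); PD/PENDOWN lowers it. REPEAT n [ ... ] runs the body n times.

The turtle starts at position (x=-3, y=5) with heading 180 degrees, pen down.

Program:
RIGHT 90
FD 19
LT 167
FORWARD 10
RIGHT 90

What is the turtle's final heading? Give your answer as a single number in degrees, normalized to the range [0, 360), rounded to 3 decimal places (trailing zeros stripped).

Answer: 167

Derivation:
Executing turtle program step by step:
Start: pos=(-3,5), heading=180, pen down
RT 90: heading 180 -> 90
FD 19: (-3,5) -> (-3,24) [heading=90, draw]
LT 167: heading 90 -> 257
FD 10: (-3,24) -> (-5.25,14.256) [heading=257, draw]
RT 90: heading 257 -> 167
Final: pos=(-5.25,14.256), heading=167, 2 segment(s) drawn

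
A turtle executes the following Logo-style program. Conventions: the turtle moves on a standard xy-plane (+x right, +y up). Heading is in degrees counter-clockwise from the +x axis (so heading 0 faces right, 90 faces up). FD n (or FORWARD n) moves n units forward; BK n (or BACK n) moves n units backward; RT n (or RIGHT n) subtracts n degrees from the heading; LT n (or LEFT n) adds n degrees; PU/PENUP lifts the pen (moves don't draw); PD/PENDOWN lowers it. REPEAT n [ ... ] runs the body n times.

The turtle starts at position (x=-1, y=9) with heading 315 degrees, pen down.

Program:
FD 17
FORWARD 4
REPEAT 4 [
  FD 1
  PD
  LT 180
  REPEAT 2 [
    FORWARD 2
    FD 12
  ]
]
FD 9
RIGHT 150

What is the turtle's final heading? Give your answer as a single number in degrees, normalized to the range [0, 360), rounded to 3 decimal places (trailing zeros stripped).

Answer: 165

Derivation:
Executing turtle program step by step:
Start: pos=(-1,9), heading=315, pen down
FD 17: (-1,9) -> (11.021,-3.021) [heading=315, draw]
FD 4: (11.021,-3.021) -> (13.849,-5.849) [heading=315, draw]
REPEAT 4 [
  -- iteration 1/4 --
  FD 1: (13.849,-5.849) -> (14.556,-6.556) [heading=315, draw]
  PD: pen down
  LT 180: heading 315 -> 135
  REPEAT 2 [
    -- iteration 1/2 --
    FD 2: (14.556,-6.556) -> (13.142,-5.142) [heading=135, draw]
    FD 12: (13.142,-5.142) -> (4.657,3.343) [heading=135, draw]
    -- iteration 2/2 --
    FD 2: (4.657,3.343) -> (3.243,4.757) [heading=135, draw]
    FD 12: (3.243,4.757) -> (-5.243,13.243) [heading=135, draw]
  ]
  -- iteration 2/4 --
  FD 1: (-5.243,13.243) -> (-5.95,13.95) [heading=135, draw]
  PD: pen down
  LT 180: heading 135 -> 315
  REPEAT 2 [
    -- iteration 1/2 --
    FD 2: (-5.95,13.95) -> (-4.536,12.536) [heading=315, draw]
    FD 12: (-4.536,12.536) -> (3.95,4.05) [heading=315, draw]
    -- iteration 2/2 --
    FD 2: (3.95,4.05) -> (5.364,2.636) [heading=315, draw]
    FD 12: (5.364,2.636) -> (13.849,-5.849) [heading=315, draw]
  ]
  -- iteration 3/4 --
  FD 1: (13.849,-5.849) -> (14.556,-6.556) [heading=315, draw]
  PD: pen down
  LT 180: heading 315 -> 135
  REPEAT 2 [
    -- iteration 1/2 --
    FD 2: (14.556,-6.556) -> (13.142,-5.142) [heading=135, draw]
    FD 12: (13.142,-5.142) -> (4.657,3.343) [heading=135, draw]
    -- iteration 2/2 --
    FD 2: (4.657,3.343) -> (3.243,4.757) [heading=135, draw]
    FD 12: (3.243,4.757) -> (-5.243,13.243) [heading=135, draw]
  ]
  -- iteration 4/4 --
  FD 1: (-5.243,13.243) -> (-5.95,13.95) [heading=135, draw]
  PD: pen down
  LT 180: heading 135 -> 315
  REPEAT 2 [
    -- iteration 1/2 --
    FD 2: (-5.95,13.95) -> (-4.536,12.536) [heading=315, draw]
    FD 12: (-4.536,12.536) -> (3.95,4.05) [heading=315, draw]
    -- iteration 2/2 --
    FD 2: (3.95,4.05) -> (5.364,2.636) [heading=315, draw]
    FD 12: (5.364,2.636) -> (13.849,-5.849) [heading=315, draw]
  ]
]
FD 9: (13.849,-5.849) -> (20.213,-12.213) [heading=315, draw]
RT 150: heading 315 -> 165
Final: pos=(20.213,-12.213), heading=165, 23 segment(s) drawn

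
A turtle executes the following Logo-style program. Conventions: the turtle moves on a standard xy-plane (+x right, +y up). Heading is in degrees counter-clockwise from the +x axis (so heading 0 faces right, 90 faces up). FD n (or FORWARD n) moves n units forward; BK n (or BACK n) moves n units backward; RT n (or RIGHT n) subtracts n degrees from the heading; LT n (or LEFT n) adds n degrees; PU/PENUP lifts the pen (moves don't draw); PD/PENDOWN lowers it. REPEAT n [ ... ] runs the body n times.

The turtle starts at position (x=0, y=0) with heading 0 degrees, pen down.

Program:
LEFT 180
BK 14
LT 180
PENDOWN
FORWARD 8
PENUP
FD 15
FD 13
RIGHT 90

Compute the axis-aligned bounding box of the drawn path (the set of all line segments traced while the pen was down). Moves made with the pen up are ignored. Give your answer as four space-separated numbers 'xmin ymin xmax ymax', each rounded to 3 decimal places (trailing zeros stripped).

Answer: 0 0 22 0

Derivation:
Executing turtle program step by step:
Start: pos=(0,0), heading=0, pen down
LT 180: heading 0 -> 180
BK 14: (0,0) -> (14,0) [heading=180, draw]
LT 180: heading 180 -> 0
PD: pen down
FD 8: (14,0) -> (22,0) [heading=0, draw]
PU: pen up
FD 15: (22,0) -> (37,0) [heading=0, move]
FD 13: (37,0) -> (50,0) [heading=0, move]
RT 90: heading 0 -> 270
Final: pos=(50,0), heading=270, 2 segment(s) drawn

Segment endpoints: x in {0, 14, 22}, y in {0, 0, 0}
xmin=0, ymin=0, xmax=22, ymax=0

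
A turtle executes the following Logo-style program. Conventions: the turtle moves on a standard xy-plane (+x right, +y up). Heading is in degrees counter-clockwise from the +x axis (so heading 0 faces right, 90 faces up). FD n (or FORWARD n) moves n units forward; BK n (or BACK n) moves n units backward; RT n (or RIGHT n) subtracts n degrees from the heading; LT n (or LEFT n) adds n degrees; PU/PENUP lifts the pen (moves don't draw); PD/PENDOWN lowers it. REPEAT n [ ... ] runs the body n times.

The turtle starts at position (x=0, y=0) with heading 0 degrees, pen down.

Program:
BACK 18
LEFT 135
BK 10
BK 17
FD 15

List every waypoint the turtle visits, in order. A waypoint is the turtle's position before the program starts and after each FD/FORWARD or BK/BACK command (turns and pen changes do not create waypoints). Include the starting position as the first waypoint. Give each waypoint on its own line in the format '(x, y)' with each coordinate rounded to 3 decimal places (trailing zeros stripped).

Executing turtle program step by step:
Start: pos=(0,0), heading=0, pen down
BK 18: (0,0) -> (-18,0) [heading=0, draw]
LT 135: heading 0 -> 135
BK 10: (-18,0) -> (-10.929,-7.071) [heading=135, draw]
BK 17: (-10.929,-7.071) -> (1.092,-19.092) [heading=135, draw]
FD 15: (1.092,-19.092) -> (-9.515,-8.485) [heading=135, draw]
Final: pos=(-9.515,-8.485), heading=135, 4 segment(s) drawn
Waypoints (5 total):
(0, 0)
(-18, 0)
(-10.929, -7.071)
(1.092, -19.092)
(-9.515, -8.485)

Answer: (0, 0)
(-18, 0)
(-10.929, -7.071)
(1.092, -19.092)
(-9.515, -8.485)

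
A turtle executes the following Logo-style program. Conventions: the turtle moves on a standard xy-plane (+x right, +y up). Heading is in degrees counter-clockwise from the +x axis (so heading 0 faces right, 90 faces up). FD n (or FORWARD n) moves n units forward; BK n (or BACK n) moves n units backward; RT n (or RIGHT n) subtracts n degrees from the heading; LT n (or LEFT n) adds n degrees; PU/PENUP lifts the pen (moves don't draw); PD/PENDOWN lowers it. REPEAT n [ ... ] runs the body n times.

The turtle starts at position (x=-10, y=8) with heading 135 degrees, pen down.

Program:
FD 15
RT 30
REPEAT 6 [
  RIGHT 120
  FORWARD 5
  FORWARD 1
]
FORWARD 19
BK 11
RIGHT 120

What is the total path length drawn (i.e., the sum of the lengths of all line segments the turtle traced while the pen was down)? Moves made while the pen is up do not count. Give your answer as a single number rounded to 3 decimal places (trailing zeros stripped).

Answer: 81

Derivation:
Executing turtle program step by step:
Start: pos=(-10,8), heading=135, pen down
FD 15: (-10,8) -> (-20.607,18.607) [heading=135, draw]
RT 30: heading 135 -> 105
REPEAT 6 [
  -- iteration 1/6 --
  RT 120: heading 105 -> 345
  FD 5: (-20.607,18.607) -> (-15.777,17.313) [heading=345, draw]
  FD 1: (-15.777,17.313) -> (-14.811,17.054) [heading=345, draw]
  -- iteration 2/6 --
  RT 120: heading 345 -> 225
  FD 5: (-14.811,17.054) -> (-18.347,13.518) [heading=225, draw]
  FD 1: (-18.347,13.518) -> (-19.054,12.811) [heading=225, draw]
  -- iteration 3/6 --
  RT 120: heading 225 -> 105
  FD 5: (-19.054,12.811) -> (-20.348,17.641) [heading=105, draw]
  FD 1: (-20.348,17.641) -> (-20.607,18.607) [heading=105, draw]
  -- iteration 4/6 --
  RT 120: heading 105 -> 345
  FD 5: (-20.607,18.607) -> (-15.777,17.313) [heading=345, draw]
  FD 1: (-15.777,17.313) -> (-14.811,17.054) [heading=345, draw]
  -- iteration 5/6 --
  RT 120: heading 345 -> 225
  FD 5: (-14.811,17.054) -> (-18.347,13.518) [heading=225, draw]
  FD 1: (-18.347,13.518) -> (-19.054,12.811) [heading=225, draw]
  -- iteration 6/6 --
  RT 120: heading 225 -> 105
  FD 5: (-19.054,12.811) -> (-20.348,17.641) [heading=105, draw]
  FD 1: (-20.348,17.641) -> (-20.607,18.607) [heading=105, draw]
]
FD 19: (-20.607,18.607) -> (-25.524,36.959) [heading=105, draw]
BK 11: (-25.524,36.959) -> (-22.677,26.334) [heading=105, draw]
RT 120: heading 105 -> 345
Final: pos=(-22.677,26.334), heading=345, 15 segment(s) drawn

Segment lengths:
  seg 1: (-10,8) -> (-20.607,18.607), length = 15
  seg 2: (-20.607,18.607) -> (-15.777,17.313), length = 5
  seg 3: (-15.777,17.313) -> (-14.811,17.054), length = 1
  seg 4: (-14.811,17.054) -> (-18.347,13.518), length = 5
  seg 5: (-18.347,13.518) -> (-19.054,12.811), length = 1
  seg 6: (-19.054,12.811) -> (-20.348,17.641), length = 5
  seg 7: (-20.348,17.641) -> (-20.607,18.607), length = 1
  seg 8: (-20.607,18.607) -> (-15.777,17.313), length = 5
  seg 9: (-15.777,17.313) -> (-14.811,17.054), length = 1
  seg 10: (-14.811,17.054) -> (-18.347,13.518), length = 5
  seg 11: (-18.347,13.518) -> (-19.054,12.811), length = 1
  seg 12: (-19.054,12.811) -> (-20.348,17.641), length = 5
  seg 13: (-20.348,17.641) -> (-20.607,18.607), length = 1
  seg 14: (-20.607,18.607) -> (-25.524,36.959), length = 19
  seg 15: (-25.524,36.959) -> (-22.677,26.334), length = 11
Total = 81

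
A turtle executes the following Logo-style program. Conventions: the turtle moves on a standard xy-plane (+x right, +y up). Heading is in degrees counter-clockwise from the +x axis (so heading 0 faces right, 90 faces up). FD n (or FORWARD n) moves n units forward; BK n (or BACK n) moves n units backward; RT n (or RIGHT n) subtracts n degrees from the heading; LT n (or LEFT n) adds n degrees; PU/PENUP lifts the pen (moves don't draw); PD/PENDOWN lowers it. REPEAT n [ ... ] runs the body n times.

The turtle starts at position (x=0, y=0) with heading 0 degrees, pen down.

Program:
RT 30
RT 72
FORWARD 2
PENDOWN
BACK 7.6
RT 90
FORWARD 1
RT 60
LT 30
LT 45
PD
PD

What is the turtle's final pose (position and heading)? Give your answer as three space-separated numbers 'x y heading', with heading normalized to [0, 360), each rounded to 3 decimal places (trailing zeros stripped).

Executing turtle program step by step:
Start: pos=(0,0), heading=0, pen down
RT 30: heading 0 -> 330
RT 72: heading 330 -> 258
FD 2: (0,0) -> (-0.416,-1.956) [heading=258, draw]
PD: pen down
BK 7.6: (-0.416,-1.956) -> (1.164,5.478) [heading=258, draw]
RT 90: heading 258 -> 168
FD 1: (1.164,5.478) -> (0.186,5.686) [heading=168, draw]
RT 60: heading 168 -> 108
LT 30: heading 108 -> 138
LT 45: heading 138 -> 183
PD: pen down
PD: pen down
Final: pos=(0.186,5.686), heading=183, 3 segment(s) drawn

Answer: 0.186 5.686 183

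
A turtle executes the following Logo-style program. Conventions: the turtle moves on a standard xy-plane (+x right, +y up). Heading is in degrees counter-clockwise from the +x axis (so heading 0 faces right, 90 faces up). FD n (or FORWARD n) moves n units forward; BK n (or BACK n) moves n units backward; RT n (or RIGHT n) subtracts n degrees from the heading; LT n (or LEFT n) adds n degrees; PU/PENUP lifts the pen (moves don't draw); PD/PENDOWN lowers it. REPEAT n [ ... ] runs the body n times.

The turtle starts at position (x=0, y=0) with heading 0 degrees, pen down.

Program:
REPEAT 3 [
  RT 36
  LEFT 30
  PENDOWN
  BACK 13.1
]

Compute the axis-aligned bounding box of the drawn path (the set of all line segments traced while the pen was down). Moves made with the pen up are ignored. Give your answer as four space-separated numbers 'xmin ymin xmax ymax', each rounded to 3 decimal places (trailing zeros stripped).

Executing turtle program step by step:
Start: pos=(0,0), heading=0, pen down
REPEAT 3 [
  -- iteration 1/3 --
  RT 36: heading 0 -> 324
  LT 30: heading 324 -> 354
  PD: pen down
  BK 13.1: (0,0) -> (-13.028,1.369) [heading=354, draw]
  -- iteration 2/3 --
  RT 36: heading 354 -> 318
  LT 30: heading 318 -> 348
  PD: pen down
  BK 13.1: (-13.028,1.369) -> (-25.842,4.093) [heading=348, draw]
  -- iteration 3/3 --
  RT 36: heading 348 -> 312
  LT 30: heading 312 -> 342
  PD: pen down
  BK 13.1: (-25.842,4.093) -> (-38.301,8.141) [heading=342, draw]
]
Final: pos=(-38.301,8.141), heading=342, 3 segment(s) drawn

Segment endpoints: x in {-38.301, -25.842, -13.028, 0}, y in {0, 1.369, 4.093, 8.141}
xmin=-38.301, ymin=0, xmax=0, ymax=8.141

Answer: -38.301 0 0 8.141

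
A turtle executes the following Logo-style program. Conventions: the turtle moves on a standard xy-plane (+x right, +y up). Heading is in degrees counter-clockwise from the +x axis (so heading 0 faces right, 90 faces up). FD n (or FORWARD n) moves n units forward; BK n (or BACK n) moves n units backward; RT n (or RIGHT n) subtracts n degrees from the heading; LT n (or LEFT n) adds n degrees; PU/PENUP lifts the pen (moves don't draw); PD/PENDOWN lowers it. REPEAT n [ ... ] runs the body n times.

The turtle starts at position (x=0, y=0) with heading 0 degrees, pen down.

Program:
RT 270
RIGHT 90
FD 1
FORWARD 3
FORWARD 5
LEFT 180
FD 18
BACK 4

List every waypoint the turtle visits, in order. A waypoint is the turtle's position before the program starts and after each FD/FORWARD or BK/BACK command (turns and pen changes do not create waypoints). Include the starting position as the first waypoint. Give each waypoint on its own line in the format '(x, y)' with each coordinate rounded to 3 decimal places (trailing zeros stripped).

Answer: (0, 0)
(1, 0)
(4, 0)
(9, 0)
(-9, 0)
(-5, 0)

Derivation:
Executing turtle program step by step:
Start: pos=(0,0), heading=0, pen down
RT 270: heading 0 -> 90
RT 90: heading 90 -> 0
FD 1: (0,0) -> (1,0) [heading=0, draw]
FD 3: (1,0) -> (4,0) [heading=0, draw]
FD 5: (4,0) -> (9,0) [heading=0, draw]
LT 180: heading 0 -> 180
FD 18: (9,0) -> (-9,0) [heading=180, draw]
BK 4: (-9,0) -> (-5,0) [heading=180, draw]
Final: pos=(-5,0), heading=180, 5 segment(s) drawn
Waypoints (6 total):
(0, 0)
(1, 0)
(4, 0)
(9, 0)
(-9, 0)
(-5, 0)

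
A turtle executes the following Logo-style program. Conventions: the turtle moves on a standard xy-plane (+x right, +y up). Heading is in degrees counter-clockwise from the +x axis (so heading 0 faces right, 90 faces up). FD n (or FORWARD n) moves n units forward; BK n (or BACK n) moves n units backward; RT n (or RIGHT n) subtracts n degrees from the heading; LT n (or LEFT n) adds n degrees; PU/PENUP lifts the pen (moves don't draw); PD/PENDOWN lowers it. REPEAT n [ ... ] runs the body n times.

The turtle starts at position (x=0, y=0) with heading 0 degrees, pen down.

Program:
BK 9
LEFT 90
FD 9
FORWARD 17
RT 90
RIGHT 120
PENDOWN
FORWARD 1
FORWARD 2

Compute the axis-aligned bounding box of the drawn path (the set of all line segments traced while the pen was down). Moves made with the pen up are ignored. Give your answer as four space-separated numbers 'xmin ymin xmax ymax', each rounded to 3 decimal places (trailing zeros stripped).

Executing turtle program step by step:
Start: pos=(0,0), heading=0, pen down
BK 9: (0,0) -> (-9,0) [heading=0, draw]
LT 90: heading 0 -> 90
FD 9: (-9,0) -> (-9,9) [heading=90, draw]
FD 17: (-9,9) -> (-9,26) [heading=90, draw]
RT 90: heading 90 -> 0
RT 120: heading 0 -> 240
PD: pen down
FD 1: (-9,26) -> (-9.5,25.134) [heading=240, draw]
FD 2: (-9.5,25.134) -> (-10.5,23.402) [heading=240, draw]
Final: pos=(-10.5,23.402), heading=240, 5 segment(s) drawn

Segment endpoints: x in {-10.5, -9.5, -9, -9, 0}, y in {0, 9, 23.402, 25.134, 26}
xmin=-10.5, ymin=0, xmax=0, ymax=26

Answer: -10.5 0 0 26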